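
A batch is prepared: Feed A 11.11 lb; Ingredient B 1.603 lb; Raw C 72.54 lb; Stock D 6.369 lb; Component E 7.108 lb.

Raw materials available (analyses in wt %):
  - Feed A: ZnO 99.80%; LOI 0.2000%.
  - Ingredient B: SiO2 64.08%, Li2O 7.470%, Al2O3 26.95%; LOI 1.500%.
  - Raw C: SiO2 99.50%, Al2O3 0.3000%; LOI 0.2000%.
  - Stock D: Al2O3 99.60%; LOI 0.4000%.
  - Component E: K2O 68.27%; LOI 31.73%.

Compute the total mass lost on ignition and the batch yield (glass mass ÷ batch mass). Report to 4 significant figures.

Values along the way are shown rounded off to 4 significant figures on the page — all internal work runs at full float precision all the way through; each reported result sees exactly one rounding; the derived quantities (the five compositions, totals, net glass mass, the yield, LOI) are rebuilt at full precision using the weight values per 96.26 lb of glass as given in the problem or answer text.
Per-material ignition loss:
  Feed A: 11.11 × 0.002000 = 0.02222 lb
  Ingredient B: 1.603 × 0.01500 = 0.02405 lb
  Raw C: 72.54 × 0.002000 = 0.1451 lb
  Stock D: 6.369 × 0.004000 = 0.02548 lb
  Component E: 7.108 × 0.3173 = 2.255 lb
Total LOI = 2.472 lb
Glass = batch − LOI = 98.73 − 2.472 = 96.26 lb

LOI loss = 2.472 lb; glass = 96.26 lb; yield = 97.50%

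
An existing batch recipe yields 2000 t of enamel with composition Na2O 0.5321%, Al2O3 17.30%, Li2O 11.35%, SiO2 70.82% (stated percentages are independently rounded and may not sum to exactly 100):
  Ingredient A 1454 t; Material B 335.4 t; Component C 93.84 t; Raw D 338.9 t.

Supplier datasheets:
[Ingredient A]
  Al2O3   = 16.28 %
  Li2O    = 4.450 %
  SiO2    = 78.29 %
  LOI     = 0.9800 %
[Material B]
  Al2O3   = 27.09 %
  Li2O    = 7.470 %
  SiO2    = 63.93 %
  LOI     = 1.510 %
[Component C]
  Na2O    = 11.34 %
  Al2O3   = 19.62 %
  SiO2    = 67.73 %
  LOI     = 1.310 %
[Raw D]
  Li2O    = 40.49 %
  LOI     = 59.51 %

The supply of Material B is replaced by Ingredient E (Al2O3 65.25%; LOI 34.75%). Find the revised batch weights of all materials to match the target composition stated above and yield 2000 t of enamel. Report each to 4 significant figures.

Revised batch per 2000 t enamel:
  Ingredient A: 1728 t
  Ingredient E: 70.91 t
  Component C: 93.84 t
  Raw D: 370.7 t
Total batch = 2263 t; LOI loss = 263.4 t

Each numeric step holds exact precision throughout. The intermediate values are shown rounded to four significant figures within the worked lines — a single rounding yields every reported value — all derived quantities, which include glass mass, yield, the four compositions, LOI, the totals, are computed at full precision, exactly as printed in problem or answer, starting from the weights at 2000 t of glass.
The oxide mass targets at 2000 t enamel:
  Na2O: 0.5321% × 2000 = 10.64 t
  Al2O3: 17.30% × 2000 = 346.0 t
  Li2O: 11.35% × 2000 = 227.0 t
  SiO2: 70.82% × 2000 = 1416 t
Checking each oxide sum with the batch weights as given, versus the basis set out (sums match the target masses given rounding of the digits):
  Na2O: 93.84·0.1134 = 10.64 t (target 10.64 t)
  Al2O3: 1728·0.1628 + 70.91·0.6525 + 93.84·0.1962 = 346.0 t (target 346.0 t)
  Li2O: 1728·0.04450 + 370.7·0.4049 = 227.0 t (target 227.0 t)
  SiO2: 1728·0.7829 + 93.84·0.6773 = 1416 t (target 1416 t)
The glass-mass cross-check: total charge less LOI = 2000 t (oxide target masses add up to 2000 t; basis as stated: 2000 t — any gap is answer rounding).
Batch grand total — Σ batch = 2263 t; the LOI term Σ batch·LOI equals 263.4 t; glass ÷ batch gives a yield of 88.36%.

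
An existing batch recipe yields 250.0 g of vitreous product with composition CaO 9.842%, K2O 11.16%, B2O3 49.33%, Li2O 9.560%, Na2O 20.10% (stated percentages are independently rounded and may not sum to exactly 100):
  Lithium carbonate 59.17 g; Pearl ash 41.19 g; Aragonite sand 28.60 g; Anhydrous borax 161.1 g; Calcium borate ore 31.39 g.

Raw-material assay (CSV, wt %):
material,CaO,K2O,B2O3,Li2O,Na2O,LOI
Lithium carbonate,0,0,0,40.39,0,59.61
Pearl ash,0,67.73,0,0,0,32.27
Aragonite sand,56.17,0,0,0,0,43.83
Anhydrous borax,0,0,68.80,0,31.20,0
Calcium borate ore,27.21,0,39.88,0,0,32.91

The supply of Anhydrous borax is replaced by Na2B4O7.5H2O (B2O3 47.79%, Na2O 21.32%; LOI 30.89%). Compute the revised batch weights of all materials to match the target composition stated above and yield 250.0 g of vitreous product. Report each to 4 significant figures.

The working math runs at full float precision from first step to last. Working values are displayed, rounded to 4 significant figures, on the page; a single rounding finalizes every reported number — the derived quantities are re-derived from the batch weights on 250.0 g of glass at full precision (yield, glass mass, the five compositions, ignition loss, the totals) as set out in the problem or the answer.
Target masses of each oxide per 250.0 g vitreous product:
  CaO: 9.842% × 250.0 = 24.60 g
  K2O: 11.16% × 250.0 = 27.90 g
  B2O3: 49.33% × 250.0 = 123.3 g
  Li2O: 9.560% × 250.0 = 23.90 g
  Na2O: 20.10% × 250.0 = 50.25 g
Checking each oxide sum working from each reported weight, at the basis given (summed amounts equal target values once rounding is allowed for):
  CaO: 30.82·0.5617 + 26.80·0.2721 = 24.60 g (target 24.60 g)
  K2O: 41.19·0.6773 = 27.90 g (target 27.90 g)
  B2O3: 235.7·0.4779 + 26.80·0.3988 = 123.3 g (target 123.3 g)
  Li2O: 59.17·0.4039 = 23.90 g (target 23.90 g)
  Na2O: 235.7·0.2132 = 50.25 g (target 50.25 g)
Mass balance on the glass: batch Σ − ignition loss = 250.0 g (per-oxide target masses sum to 250.0 g; against the stated basis, 250.0 g — any gap is answer rounding).
Total batch = Σ batch = 393.7 g; LOI loss = Σ batch·LOI = 143.7 g; yield, glass over the total, = 63.50%.

Revised batch per 250.0 g vitreous product:
  Lithium carbonate: 59.17 g
  Pearl ash: 41.19 g
  Aragonite sand: 30.82 g
  Na2B4O7.5H2O: 235.7 g
  Calcium borate ore: 26.80 g
Total batch = 393.7 g; LOI loss = 143.7 g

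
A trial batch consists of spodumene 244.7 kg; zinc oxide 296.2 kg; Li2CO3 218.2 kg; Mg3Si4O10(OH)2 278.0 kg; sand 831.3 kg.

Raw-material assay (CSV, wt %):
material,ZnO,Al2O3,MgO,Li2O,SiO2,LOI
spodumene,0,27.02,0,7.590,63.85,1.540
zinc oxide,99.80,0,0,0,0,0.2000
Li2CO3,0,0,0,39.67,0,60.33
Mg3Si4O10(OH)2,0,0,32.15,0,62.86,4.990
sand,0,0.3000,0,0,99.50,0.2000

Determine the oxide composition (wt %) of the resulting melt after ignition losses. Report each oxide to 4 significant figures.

Glass mass = 1717 kg (batch 1868 − LOI 151.5).
Composition: ZnO 17.22%, Al2O3 3.996%, MgO 5.206%, Li2O 6.124%, SiO2 67.46%

Mid-chain values are printed rounded to 4 significant figures in the working. Exact precision is carried all the way through. Every reported result is rounded once only — all derived quantities are recomputed using the weight values at 1717 kg of glass at full float precision (the totals, the five compositions, yield, net glass mass, LOI) as given in the question or the answer.
Oxide-by-oxide delivered mass:
  ZnO: 296.2·0.9980 = 295.6 kg
  Al2O3: 244.7·0.2702 + 831.3·0.003000 = 68.61 kg
  MgO: 278.0·0.3215 = 89.38 kg
  Li2O: 244.7·0.07590 + 218.2·0.3967 = 105.1 kg
  SiO2: 244.7·0.6385 + 278.0·0.6286 + 831.3·0.9950 = 1158 kg
LOI: 244.7·0.01540 + 296.2·0.002000 + 218.2·0.6033 + 278.0·0.04990 + 831.3·0.002000 = 151.5 kg
The glass mass, total less LOI, = 1868 − 151.5 = 1717 kg (matching Σ of the oxides)
percent by weight: oxide/glass ×100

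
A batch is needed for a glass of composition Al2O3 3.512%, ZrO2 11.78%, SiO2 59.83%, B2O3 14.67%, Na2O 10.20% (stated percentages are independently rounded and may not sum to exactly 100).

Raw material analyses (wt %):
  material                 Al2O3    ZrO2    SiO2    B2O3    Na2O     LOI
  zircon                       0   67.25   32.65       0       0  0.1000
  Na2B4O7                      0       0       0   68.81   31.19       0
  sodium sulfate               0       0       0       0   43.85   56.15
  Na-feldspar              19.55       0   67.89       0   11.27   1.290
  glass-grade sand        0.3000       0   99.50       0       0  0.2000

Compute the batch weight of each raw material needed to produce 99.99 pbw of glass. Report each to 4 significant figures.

Working values are shown (rounded to 4 significant figures) on the page. The whole derivation carries exact precision in all steps — a single rounding produces each reported figure. All derived quantities, including glass mass, yield, LOI, the totals, five oxide percentages, are computed from the weighed amounts for 99.99 pbw of glass in exact precision as given in the question or the answer.
Per-oxide target masses for 99.99 pbw glass:
  Al2O3: 3.512% × 99.99 = 3.512 pbw
  ZrO2: 11.78% × 99.99 = 11.78 pbw
  SiO2: 59.83% × 99.99 = 59.82 pbw
  B2O3: 14.67% × 99.99 = 14.67 pbw
  Na2O: 10.20% × 99.99 = 10.20 pbw
Mass-balance tally per oxide on the weights just shown, at the basis given (oxide sums agree with the targets modulo rounding of the values):
  Al2O3: 17.31·0.1955 + 42.57·0.003000 = 3.512 pbw (target 3.512 pbw)
  ZrO2: 17.51·0.6725 = 11.78 pbw (target 11.78 pbw)
  SiO2: 17.51·0.3265 + 17.31·0.6789 + 42.57·0.9950 = 59.83 pbw (target 59.82 pbw)
  B2O3: 21.32·0.6881 = 14.67 pbw (target 14.67 pbw)
  Na2O: 21.32·0.3119 + 3.647·0.4385 + 17.31·0.1127 = 10.20 pbw (target 10.20 pbw)
Glass-mass sanity pass: the batch minus its LOI: 99.98 pbw (summing oxide targets gives 99.98 pbw; versus the stated basis of 99.99 pbw — deltas are rounding alone).
Total batch = Σ batch = 102.4 pbw; Σ batch·LOI gives LOI loss = 2.374 pbw; yield = glass ÷ total batch = 97.68%.

Batch per 99.99 pbw glass:
  zircon: 17.51 pbw
  Na2B4O7: 21.32 pbw
  sodium sulfate: 3.647 pbw
  Na-feldspar: 17.31 pbw
  glass-grade sand: 42.57 pbw
Total batch = 102.4 pbw; LOI loss = 2.374 pbw; yield = 97.68%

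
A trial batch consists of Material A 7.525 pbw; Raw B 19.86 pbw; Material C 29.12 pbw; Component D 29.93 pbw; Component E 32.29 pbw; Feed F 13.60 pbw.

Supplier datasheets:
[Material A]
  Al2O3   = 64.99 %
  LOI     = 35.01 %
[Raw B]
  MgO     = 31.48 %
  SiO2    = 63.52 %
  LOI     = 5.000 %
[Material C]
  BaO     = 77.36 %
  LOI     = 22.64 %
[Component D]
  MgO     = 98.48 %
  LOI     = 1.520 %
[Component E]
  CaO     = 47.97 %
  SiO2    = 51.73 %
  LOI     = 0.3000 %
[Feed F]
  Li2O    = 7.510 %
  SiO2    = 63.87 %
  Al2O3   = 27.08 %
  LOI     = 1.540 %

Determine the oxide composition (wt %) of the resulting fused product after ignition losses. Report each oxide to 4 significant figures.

All arithmetic carries full float precision from first step to last. Intermediates are displayed, rounded to 4 significant figures, across the worked steps. Exactly one rounding lands on every reported number — the derived quantities are carried using the weight values for 121.3 pbw of glass at full precision (net glass mass, the totals, the yield, the six compositions, LOI) as they appear in question or answer.
Delivered oxide masses:
  BaO: 29.12·0.7736 = 22.53 pbw
  Li2O: 13.60·0.07510 = 1.021 pbw
  MgO: 19.86·0.3148 + 29.93·0.9848 = 35.73 pbw
  CaO: 32.29·0.4797 = 15.49 pbw
  SiO2: 19.86·0.6352 + 32.29·0.5173 + 13.60·0.6387 = 38.01 pbw
  Al2O3: 7.525·0.6499 + 13.60·0.2708 = 8.573 pbw
LOI: 7.525·0.3501 + 19.86·0.05000 + 29.12·0.2264 + 29.93·0.01520 + 32.29·0.003000 + 13.60·0.01540 = 10.98 pbw
batch − LOI leaves glass = 132.3 − 10.98 = 121.3 pbw (equal to the oxide-mass sum)
wt % = oxide mass / glass mass × 100

Glass mass = 121.3 pbw (batch 132.3 − LOI 10.98).
Composition: BaO 18.56%, Li2O 0.8417%, MgO 29.44%, CaO 12.77%, SiO2 31.32%, Al2O3 7.065%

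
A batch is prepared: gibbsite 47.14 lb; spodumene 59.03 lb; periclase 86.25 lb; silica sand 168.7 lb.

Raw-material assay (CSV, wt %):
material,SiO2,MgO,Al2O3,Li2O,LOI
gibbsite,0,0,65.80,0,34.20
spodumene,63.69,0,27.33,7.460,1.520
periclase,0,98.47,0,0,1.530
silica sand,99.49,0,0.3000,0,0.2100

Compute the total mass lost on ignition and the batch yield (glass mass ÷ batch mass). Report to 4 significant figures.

LOI loss = 18.69 lb; glass = 342.4 lb; yield = 94.82%

The working math runs at exact precision from start to finish — intermediates are rounded off to 4 significant digits as shown — every reported result receives exactly one rounding; derived quantities (net glass mass, four oxide percentages, totals, the yield, LOI) are computed from the batch weights on 342.4 lb of glass at exact precision, as written in the problem or the answer.
Per-material ignition loss:
  gibbsite: 47.14 × 0.3420 = 16.12 lb
  spodumene: 59.03 × 0.01520 = 0.8973 lb
  periclase: 86.25 × 0.01530 = 1.320 lb
  silica sand: 168.7 × 0.002100 = 0.3543 lb
Total LOI = 18.69 lb
Glass = batch − LOI = 361.1 − 18.69 = 342.4 lb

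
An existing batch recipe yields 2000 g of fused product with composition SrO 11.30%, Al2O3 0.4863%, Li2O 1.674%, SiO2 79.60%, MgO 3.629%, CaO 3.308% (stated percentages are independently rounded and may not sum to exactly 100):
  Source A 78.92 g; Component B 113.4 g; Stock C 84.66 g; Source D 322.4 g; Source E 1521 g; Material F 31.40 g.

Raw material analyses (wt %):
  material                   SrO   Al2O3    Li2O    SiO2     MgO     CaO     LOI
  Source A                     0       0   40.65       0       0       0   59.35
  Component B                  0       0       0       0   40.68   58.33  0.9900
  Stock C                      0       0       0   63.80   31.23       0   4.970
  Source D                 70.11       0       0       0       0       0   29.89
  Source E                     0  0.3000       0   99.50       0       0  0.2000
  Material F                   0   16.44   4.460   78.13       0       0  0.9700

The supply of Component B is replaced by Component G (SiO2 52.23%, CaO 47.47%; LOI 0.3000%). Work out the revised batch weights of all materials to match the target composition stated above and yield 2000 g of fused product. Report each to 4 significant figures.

The working math maintains full float precision from start to finish. Mid-chain values are shown, rounded to four significant digits, at each printed step; a single rounding yields each reported value; the derived quantities are rebuilt at full precision (net glass mass, LOI, the totals, yield, six oxide percentages) from the batch weights for 2000 g of glass, precisely as stated by problem or answer.
Target masses of each oxide per 2000 g fused product:
  SrO: 11.30% × 2000 = 226.0 g
  Al2O3: 0.4863% × 2000 = 9.726 g
  Li2O: 1.674% × 2000 = 33.48 g
  SiO2: 79.60% × 2000 = 1592 g
  MgO: 3.629% × 2000 = 72.58 g
  CaO: 3.308% × 2000 = 66.16 g
Per-oxide balance check applying the batch weights above, on the stated basis (sums match the target masses within answer rounding):
  SrO: 322.4·0.7011 = 226.0 g (target 226.0 g)
  Al2O3: 1351·0.003000 + 34.51·0.1644 = 9.726 g (target 9.726 g)
  Li2O: 78.58·0.4065 + 34.51·0.04460 = 33.48 g (target 33.48 g)
  SiO2: 139.4·0.5223 + 232.4·0.6380 + 1351·0.9950 + 34.51·0.7813 = 1592 g (target 1592 g)
  MgO: 232.4·0.3123 = 72.58 g (target 72.58 g)
  CaO: 139.4·0.4747 = 66.17 g (target 66.16 g)
Glass mass check: whole batch net of LOI = 2000 g (targets for the oxides total 2000 g; stated basis 2000 g — deltas are rounding alone).
Whole-batch sum: Σ batch = 2158 g; the LOI term Σ batch·LOI equals 158.0 g; yield: glass divided by total = 92.68%.

Revised batch per 2000 g fused product:
  Source A: 78.58 g
  Component G: 139.4 g
  Stock C: 232.4 g
  Source D: 322.4 g
  Source E: 1351 g
  Material F: 34.51 g
Total batch = 2158 g; LOI loss = 158.0 g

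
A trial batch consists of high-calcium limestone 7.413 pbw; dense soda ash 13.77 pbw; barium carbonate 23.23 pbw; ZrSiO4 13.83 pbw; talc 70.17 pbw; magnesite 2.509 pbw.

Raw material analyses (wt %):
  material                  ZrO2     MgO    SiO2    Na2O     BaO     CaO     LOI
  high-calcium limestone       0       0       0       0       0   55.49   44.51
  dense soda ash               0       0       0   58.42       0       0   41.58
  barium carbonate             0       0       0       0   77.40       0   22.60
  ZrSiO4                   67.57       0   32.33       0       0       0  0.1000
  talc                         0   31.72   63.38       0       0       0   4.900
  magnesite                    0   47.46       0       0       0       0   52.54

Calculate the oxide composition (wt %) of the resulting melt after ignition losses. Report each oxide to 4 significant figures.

Glass mass = 111.9 pbw (batch 130.9 − LOI 19.05).
Composition: ZrO2 8.353%, MgO 20.96%, SiO2 43.75%, Na2O 7.190%, BaO 16.07%, CaO 3.677%

Working values are printed rounded off to 4 significant figures at each printed step — every computation carries full float precision from first step to last; every reported result is rounded just once — the derived quantities, which include the six compositions, the totals, ignition loss, net glass mass, yield, are carried in full precision, as given in either problem or answer, starting from the weights on 111.9 pbw of glass.
Per-oxide mass from batch:
  ZrO2: 13.83·0.6757 = 9.345 pbw
  MgO: 70.17·0.3172 + 2.509·0.4746 = 23.45 pbw
  SiO2: 13.83·0.3233 + 70.17·0.6338 = 48.94 pbw
  Na2O: 13.77·0.5842 = 8.044 pbw
  BaO: 23.23·0.7740 = 17.98 pbw
  CaO: 7.413·0.5549 = 4.113 pbw
LOI: 7.413·0.4451 + 13.77·0.4158 + 23.23·0.2260 + 13.83·0.001000 + 70.17·0.04900 + 2.509·0.5254 = 19.05 pbw
Net of LOI, the glass mass = 130.9 − 19.05 = 111.9 pbw (equal to the oxide-mass sum)
oxide / glass × 100 gives the wt %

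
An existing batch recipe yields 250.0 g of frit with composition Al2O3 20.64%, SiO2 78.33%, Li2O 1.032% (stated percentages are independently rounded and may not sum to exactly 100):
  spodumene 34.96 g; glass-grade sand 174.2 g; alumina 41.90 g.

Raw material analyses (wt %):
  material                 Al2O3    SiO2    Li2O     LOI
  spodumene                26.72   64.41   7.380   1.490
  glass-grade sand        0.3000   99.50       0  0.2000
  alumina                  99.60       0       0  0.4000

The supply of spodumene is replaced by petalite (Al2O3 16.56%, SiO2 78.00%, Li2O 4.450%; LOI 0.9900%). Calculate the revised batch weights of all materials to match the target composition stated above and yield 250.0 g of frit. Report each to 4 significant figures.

All arithmetic runs at full float precision at every stage — intermediates appear with 4-significant-figure rounding between the steps. Exactly one rounding lands on each reported figure; the derived quantities (three oxide percentages, glass mass, LOI, totals, the yield) are carried in exact precision using the weight values per 250.0 g of glass as given in the problem or the answer.
The oxide mass targets at 250.0 g frit:
  Al2O3: 20.64% × 250.0 = 51.60 g
  SiO2: 78.33% × 250.0 = 195.8 g
  Li2O: 1.032% × 250.0 = 2.580 g
Balance tally, oxide-wise, using the reported weights, against the basis in use (sums match the target masses modulo rounding of the values):
  Al2O3: 57.98·0.1656 + 151.4·0.003000 + 41.71·0.9960 = 51.60 g (target 51.60 g)
  SiO2: 57.98·0.7800 + 151.4·0.9950 = 195.9 g (target 195.8 g)
  Li2O: 57.98·0.04450 = 2.580 g (target 2.580 g)
Consistency of the glass mass: whole batch net of LOI = 250.0 g (oxide target masses add up to 250.0 g; with the basis standing at 250.0 g — differing by rounding only).
Batch total: Σ batch = 251.1 g; Σ batch·LOI gives LOI loss = 1.044 g; as yield: glass ÷ batch → 99.58%.

Revised batch per 250.0 g frit:
  petalite: 57.98 g
  glass-grade sand: 151.4 g
  alumina: 41.71 g
Total batch = 251.1 g; LOI loss = 1.044 g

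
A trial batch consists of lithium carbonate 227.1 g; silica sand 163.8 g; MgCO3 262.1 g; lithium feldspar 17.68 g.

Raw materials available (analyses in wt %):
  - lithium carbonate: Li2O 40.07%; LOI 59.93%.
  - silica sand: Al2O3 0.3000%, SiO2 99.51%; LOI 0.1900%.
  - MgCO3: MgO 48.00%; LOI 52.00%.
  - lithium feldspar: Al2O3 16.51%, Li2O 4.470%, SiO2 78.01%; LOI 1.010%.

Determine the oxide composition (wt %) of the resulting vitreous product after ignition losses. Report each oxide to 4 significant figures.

Full float precision is kept from start to finish. Working values appear (rounded to four significant figures) in the working — each reported result is rounded only once; all derived quantities (four oxide percentages, the totals, yield, LOI, glass mass) are carried in exact precision from the batch weights per 397.8 g of glass, as set out in the question or the answer.
What the batch supplies per oxide:
  Al2O3: 163.8·0.003000 + 17.68·0.1651 = 3.410 g
  Li2O: 227.1·0.4007 + 17.68·0.04470 = 91.79 g
  MgO: 262.1·0.4800 = 125.8 g
  SiO2: 163.8·0.9951 + 17.68·0.7801 = 176.8 g
LOI: 227.1·0.5993 + 163.8·0.001900 + 262.1·0.5200 + 17.68·0.01010 = 272.9 g
Resulting glass, batch − LOI: 670.7 − 272.9 = 397.8 g (= the summed oxide contributions)
each oxide over glass, ×100, is wt %

Glass mass = 397.8 g (batch 670.7 − LOI 272.9).
Composition: Al2O3 0.8573%, Li2O 23.07%, MgO 31.63%, SiO2 44.44%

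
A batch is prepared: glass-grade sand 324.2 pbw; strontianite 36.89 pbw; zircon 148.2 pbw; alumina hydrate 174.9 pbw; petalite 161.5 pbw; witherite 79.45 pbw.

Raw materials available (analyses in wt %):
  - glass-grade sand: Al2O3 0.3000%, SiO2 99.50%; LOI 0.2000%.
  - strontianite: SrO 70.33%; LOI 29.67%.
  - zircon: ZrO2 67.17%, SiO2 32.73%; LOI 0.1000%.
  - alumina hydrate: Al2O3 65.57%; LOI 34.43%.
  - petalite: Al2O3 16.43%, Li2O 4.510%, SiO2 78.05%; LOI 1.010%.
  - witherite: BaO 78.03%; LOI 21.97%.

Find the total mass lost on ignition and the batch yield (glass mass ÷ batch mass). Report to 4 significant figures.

LOI loss = 91.05 pbw; glass = 834.1 pbw; yield = 90.16%

All arithmetic keeps full float precision from first step to last. Mid-chain values appear, rounded to four significant digits, on the page. Every reported value takes just one rounding — all derived quantities (the six compositions, totals, glass mass, yield, ignition loss) are re-derived at full precision from the batch weights at 834.1 pbw of glass, exactly as printed in either problem or answer.
Each material's LOI contribution:
  glass-grade sand: 324.2 × 0.002000 = 0.6484 pbw
  strontianite: 36.89 × 0.2967 = 10.95 pbw
  zircon: 148.2 × 0.001000 = 0.1482 pbw
  alumina hydrate: 174.9 × 0.3443 = 60.22 pbw
  petalite: 161.5 × 0.01010 = 1.631 pbw
  witherite: 79.45 × 0.2197 = 17.46 pbw
Total LOI = 91.05 pbw
Glass = batch − LOI = 925.1 − 91.05 = 834.1 pbw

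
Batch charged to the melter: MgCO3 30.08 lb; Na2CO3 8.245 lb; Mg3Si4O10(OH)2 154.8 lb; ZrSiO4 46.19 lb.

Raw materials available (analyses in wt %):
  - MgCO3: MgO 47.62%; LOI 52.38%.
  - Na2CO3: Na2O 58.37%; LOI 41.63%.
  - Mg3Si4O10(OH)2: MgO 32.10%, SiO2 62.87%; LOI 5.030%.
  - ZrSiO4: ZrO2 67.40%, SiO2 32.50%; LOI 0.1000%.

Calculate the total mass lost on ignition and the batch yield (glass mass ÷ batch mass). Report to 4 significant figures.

LOI loss = 27.02 lb; glass = 212.3 lb; yield = 88.71%

The whole derivation holds full float precision in all steps; in-progress results appear rounded to four significant figures in the printout. Exactly one rounding lands on every reported figure. Derived quantities are re-derived at exact precision (LOI, yield, glass mass, totals, four oxide percentages) using the weight values per 212.3 lb of glass, exactly as printed in question or answer.
Per-material ignition loss:
  MgCO3: 30.08 × 0.5238 = 15.76 lb
  Na2CO3: 8.245 × 0.4163 = 3.432 lb
  Mg3Si4O10(OH)2: 154.8 × 0.05030 = 7.786 lb
  ZrSiO4: 46.19 × 0.001000 = 0.04619 lb
Total LOI = 27.02 lb
Glass = batch − LOI = 239.3 − 27.02 = 212.3 lb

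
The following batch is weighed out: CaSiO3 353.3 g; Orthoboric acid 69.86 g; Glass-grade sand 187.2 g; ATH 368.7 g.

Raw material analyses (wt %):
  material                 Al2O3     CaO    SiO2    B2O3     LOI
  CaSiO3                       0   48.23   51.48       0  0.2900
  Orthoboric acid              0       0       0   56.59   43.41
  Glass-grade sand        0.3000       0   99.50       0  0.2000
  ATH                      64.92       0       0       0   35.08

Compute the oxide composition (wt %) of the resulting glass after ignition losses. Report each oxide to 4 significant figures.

The working math runs at full float precision through the solve — in-progress results appear rounded to four significant digits when written out — a single rounding finalizes each reported figure; derived quantities (the totals, LOI, the yield, net glass mass, four oxide percentages) are rebuilt in full precision from the batch weights per 818.0 g of glass, as quoted within either problem or answer.
Oxide masses out of the charge:
  Al2O3: 187.2·0.003000 + 368.7·0.6492 = 239.9 g
  CaO: 353.3·0.4823 = 170.4 g
  SiO2: 353.3·0.5148 + 187.2·0.9950 = 368.1 g
  B2O3: 69.86·0.5659 = 39.53 g
LOI: 353.3·0.002900 + 69.86·0.4341 + 187.2·0.002000 + 368.7·0.3508 = 161.1 g
batch − LOI leaves glass = 979.1 − 161.1 = 818.0 g (the oxide masses sum to this)
wt % = 100 × oxide mass / glass mass

Glass mass = 818.0 g (batch 979.1 − LOI 161.1).
Composition: Al2O3 29.33%, CaO 20.83%, SiO2 45.01%, B2O3 4.833%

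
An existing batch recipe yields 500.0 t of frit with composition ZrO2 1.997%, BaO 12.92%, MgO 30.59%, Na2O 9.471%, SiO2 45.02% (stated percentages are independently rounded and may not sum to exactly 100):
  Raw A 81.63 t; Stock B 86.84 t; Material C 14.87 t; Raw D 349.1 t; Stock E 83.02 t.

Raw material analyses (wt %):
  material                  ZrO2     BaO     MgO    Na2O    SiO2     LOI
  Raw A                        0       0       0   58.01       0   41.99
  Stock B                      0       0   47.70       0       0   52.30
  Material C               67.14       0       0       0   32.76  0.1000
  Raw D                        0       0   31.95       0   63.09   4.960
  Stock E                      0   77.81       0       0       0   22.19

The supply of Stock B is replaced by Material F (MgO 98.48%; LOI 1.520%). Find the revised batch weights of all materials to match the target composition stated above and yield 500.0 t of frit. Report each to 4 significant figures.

Every computation runs at full precision at every stage. Working values are printed, rounded to four significant figures, in the printout — every reported value is rounded once only; the derived quantities, which include the totals, net glass mass, the yield, LOI, five oxide percentages, are re-derived in full float precision, as quoted within the problem or the answer, using the weight values for 500.0 t of glass.
Per-oxide target masses for 500.0 t frit:
  ZrO2: 1.997% × 500.0 = 9.985 t
  BaO: 12.92% × 500.0 = 64.60 t
  MgO: 30.59% × 500.0 = 153.0 t
  Na2O: 9.471% × 500.0 = 47.36 t
  SiO2: 45.02% × 500.0 = 225.1 t
Sums-versus-targets review from the weights as reported, relative to the basis at hand (target by target, the sums agree within answer rounding):
  ZrO2: 14.87·0.6714 = 9.984 t (target 9.985 t)
  BaO: 83.02·0.7781 = 64.60 t (target 64.60 t)
  MgO: 42.06·0.9848 + 349.1·0.3195 = 153.0 t (target 153.0 t)
  Na2O: 81.63·0.5801 = 47.35 t (target 47.36 t)
  SiO2: 14.87·0.3276 + 349.1·0.6309 = 225.1 t (target 225.1 t)
Consistency of the glass mass: batch Σ − ignition loss = 500.0 t (targets for the oxides total 500.0 t; with the basis standing at 500.0 t — differing by rounding only).
Batch total: Σ batch = 570.7 t; loss to ignition Σ batch·LOI = 70.67 t; as yield: glass ÷ batch → 87.62%.

Revised batch per 500.0 t frit:
  Raw A: 81.63 t
  Material F: 42.06 t
  Material C: 14.87 t
  Raw D: 349.1 t
  Stock E: 83.02 t
Total batch = 570.7 t; LOI loss = 70.67 t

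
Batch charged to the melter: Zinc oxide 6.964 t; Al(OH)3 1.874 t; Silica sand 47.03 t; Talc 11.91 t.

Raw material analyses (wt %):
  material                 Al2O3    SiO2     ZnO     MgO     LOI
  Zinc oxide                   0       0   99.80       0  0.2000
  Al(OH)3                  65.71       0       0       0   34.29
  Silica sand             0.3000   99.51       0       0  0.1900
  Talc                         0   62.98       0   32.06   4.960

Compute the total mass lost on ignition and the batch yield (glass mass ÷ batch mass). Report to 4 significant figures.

LOI loss = 1.337 t; glass = 66.44 t; yield = 98.03%

The whole derivation maintains full float precision through the solve — the intermediate values are shown (rounded to four significant digits) between the steps — every reported number is rounded once only — the derived quantities (glass mass, the four compositions, the totals, yield, ignition loss) are rebuilt from the weighed amounts for 66.44 t of glass in exact precision as given in the problem or the answer.
Per-material ignition loss:
  Zinc oxide: 6.964 × 0.002000 = 0.01393 t
  Al(OH)3: 1.874 × 0.3429 = 0.6426 t
  Silica sand: 47.03 × 0.001900 = 0.08936 t
  Talc: 11.91 × 0.04960 = 0.5907 t
Total LOI = 1.337 t
Glass = batch − LOI = 67.78 − 1.337 = 66.44 t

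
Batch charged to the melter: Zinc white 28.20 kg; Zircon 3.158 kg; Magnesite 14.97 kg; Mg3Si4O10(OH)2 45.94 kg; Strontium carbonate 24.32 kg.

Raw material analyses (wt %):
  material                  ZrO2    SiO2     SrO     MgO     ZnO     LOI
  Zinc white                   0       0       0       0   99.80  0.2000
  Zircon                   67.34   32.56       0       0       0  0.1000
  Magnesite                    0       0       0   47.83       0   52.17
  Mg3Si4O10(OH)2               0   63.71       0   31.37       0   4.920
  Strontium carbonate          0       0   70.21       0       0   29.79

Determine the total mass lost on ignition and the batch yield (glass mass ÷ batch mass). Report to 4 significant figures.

Values along the way are displayed rounded to four significant figures at each printed step. Full float precision is held in every operation. Each reported value sees exactly one rounding. All derived quantities, which include yield, five oxide percentages, net glass mass, totals, ignition loss, are computed in exact precision, as given in either problem or answer, from the batch weights on 99.21 kg of glass.
Loss on ignition, line by line:
  Zinc white: 28.20 × 0.002000 = 0.05640 kg
  Zircon: 3.158 × 0.001000 = 0.003158 kg
  Magnesite: 14.97 × 0.5217 = 7.810 kg
  Mg3Si4O10(OH)2: 45.94 × 0.04920 = 2.260 kg
  Strontium carbonate: 24.32 × 0.2979 = 7.245 kg
Total LOI = 17.37 kg
Glass = batch − LOI = 116.6 − 17.37 = 99.21 kg

LOI loss = 17.37 kg; glass = 99.21 kg; yield = 85.10%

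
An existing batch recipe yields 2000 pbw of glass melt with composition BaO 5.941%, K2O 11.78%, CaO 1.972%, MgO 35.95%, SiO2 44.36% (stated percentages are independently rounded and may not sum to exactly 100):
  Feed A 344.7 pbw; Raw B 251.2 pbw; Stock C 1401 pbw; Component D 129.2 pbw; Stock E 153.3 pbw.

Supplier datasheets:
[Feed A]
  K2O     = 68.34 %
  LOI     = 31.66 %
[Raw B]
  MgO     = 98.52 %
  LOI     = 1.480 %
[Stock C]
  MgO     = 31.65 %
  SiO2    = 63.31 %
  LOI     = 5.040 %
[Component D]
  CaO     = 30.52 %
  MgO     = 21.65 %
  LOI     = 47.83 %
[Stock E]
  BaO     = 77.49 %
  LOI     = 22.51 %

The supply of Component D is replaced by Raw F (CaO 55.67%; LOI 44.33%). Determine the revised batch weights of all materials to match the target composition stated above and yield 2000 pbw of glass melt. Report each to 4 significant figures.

The whole derivation carries full float precision from first step to last — in-progress results appear rounded off to 4 significant figures at each printed step; each reported number is rounded a single time — the derived quantities are recomputed in full precision (the five compositions, the totals, LOI, yield, net glass mass) starting from the weights on 2000 pbw of glass as given in either problem or answer.
Target masses of each oxide per 2000 pbw glass melt:
  BaO: 5.941% × 2000 = 118.8 pbw
  K2O: 11.78% × 2000 = 235.6 pbw
  CaO: 1.972% × 2000 = 39.44 pbw
  MgO: 35.95% × 2000 = 719.0 pbw
  SiO2: 44.36% × 2000 = 887.2 pbw
Oxide-by-oxide audit from the weights as reported, for the quoted basis mass (oxide sums agree with the targets modulo rounding of the values):
  BaO: 153.3·0.7749 = 118.8 pbw (target 118.8 pbw)
  K2O: 344.7·0.6834 = 235.6 pbw (target 235.6 pbw)
  CaO: 70.85·0.5567 = 39.44 pbw (target 39.44 pbw)
  MgO: 279.6·0.9852 + 1401·0.3165 = 718.9 pbw (target 719.0 pbw)
  SiO2: 1401·0.6331 = 887.0 pbw (target 887.2 pbw)
Consistency of the glass mass: batch total minus LOI = 2000 pbw (targets for the oxides total 2000 pbw; against the stated basis, 2000 pbw — a pure rounding effect).
Adding the batch up: Σ batch = 2249 pbw; LOI removed, Σ of batch·LOI: 249.8 pbw; as yield: glass ÷ batch → 88.90%.

Revised batch per 2000 pbw glass melt:
  Feed A: 344.7 pbw
  Raw B: 279.6 pbw
  Stock C: 1401 pbw
  Raw F: 70.85 pbw
  Stock E: 153.3 pbw
Total batch = 2249 pbw; LOI loss = 249.8 pbw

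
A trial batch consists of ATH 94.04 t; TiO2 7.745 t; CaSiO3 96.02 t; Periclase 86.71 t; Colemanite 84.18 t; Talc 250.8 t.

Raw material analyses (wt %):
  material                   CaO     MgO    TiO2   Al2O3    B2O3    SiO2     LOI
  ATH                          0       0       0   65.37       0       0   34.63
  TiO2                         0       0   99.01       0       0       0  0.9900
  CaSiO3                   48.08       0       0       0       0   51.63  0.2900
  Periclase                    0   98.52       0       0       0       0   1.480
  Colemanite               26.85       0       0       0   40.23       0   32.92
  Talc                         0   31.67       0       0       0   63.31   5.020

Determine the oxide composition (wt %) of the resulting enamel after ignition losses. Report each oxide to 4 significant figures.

Glass mass = 545.0 t (batch 619.5 − LOI 74.51).
Composition: CaO 12.62%, MgO 30.25%, TiO2 1.407%, Al2O3 11.28%, B2O3 6.214%, SiO2 38.23%

In-progress results are displayed, rounded to 4 significant figures, alongside each step. All internal work holds exact precision from start to finish — exactly one rounding lands on each reported figure — all derived quantities, including yield, ignition loss, glass mass, six oxide percentages, the totals, are recomputed from the batch weights for 545.0 t of glass in full precision, as they appear in the problem or the answer.
Oxide masses out of the charge:
  CaO: 96.02·0.4808 + 84.18·0.2685 = 68.77 t
  MgO: 86.71·0.9852 + 250.8·0.3167 = 164.9 t
  TiO2: 7.745·0.9901 = 7.668 t
  Al2O3: 94.04·0.6537 = 61.47 t
  B2O3: 84.18·0.4023 = 33.87 t
  SiO2: 96.02·0.5163 + 250.8·0.6331 = 208.4 t
LOI: 94.04·0.3463 + 7.745·0.009900 + 96.02·0.002900 + 86.71·0.01480 + 84.18·0.3292 + 250.8·0.05020 = 74.51 t
Resulting glass, batch − LOI: 619.5 − 74.51 = 545.0 t (= Σ oxide masses)
wt % = 100 × oxide mass / glass mass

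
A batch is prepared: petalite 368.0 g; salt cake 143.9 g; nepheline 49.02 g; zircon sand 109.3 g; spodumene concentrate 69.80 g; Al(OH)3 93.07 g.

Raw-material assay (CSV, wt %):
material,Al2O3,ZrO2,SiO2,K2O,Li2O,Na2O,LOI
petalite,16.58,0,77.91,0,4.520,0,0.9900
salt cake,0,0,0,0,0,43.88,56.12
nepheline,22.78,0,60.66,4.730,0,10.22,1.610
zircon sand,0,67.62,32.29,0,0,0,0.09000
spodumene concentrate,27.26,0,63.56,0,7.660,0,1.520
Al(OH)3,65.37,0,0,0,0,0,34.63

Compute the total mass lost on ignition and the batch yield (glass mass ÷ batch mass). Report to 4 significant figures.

LOI loss = 118.6 g; glass = 714.5 g; yield = 85.77%

The intermediate values are shown rounded to four significant figures as written — the whole derivation keeps full float precision at every stage — exactly one rounding lands on every reported result; all derived quantities, which include six oxide percentages, the totals, LOI, yield, net glass mass, are rebuilt at full precision, exactly as printed in question or answer, from the batch weights at 714.5 g of glass.
Ignition loss by material:
  petalite: 368.0 × 0.009900 = 3.643 g
  salt cake: 143.9 × 0.5612 = 80.76 g
  nepheline: 49.02 × 0.01610 = 0.7892 g
  zircon sand: 109.3 × 9.000e-04 = 0.09837 g
  spodumene concentrate: 69.80 × 0.01520 = 1.061 g
  Al(OH)3: 93.07 × 0.3463 = 32.23 g
Total LOI = 118.6 g
Glass = batch − LOI = 833.1 − 118.6 = 714.5 g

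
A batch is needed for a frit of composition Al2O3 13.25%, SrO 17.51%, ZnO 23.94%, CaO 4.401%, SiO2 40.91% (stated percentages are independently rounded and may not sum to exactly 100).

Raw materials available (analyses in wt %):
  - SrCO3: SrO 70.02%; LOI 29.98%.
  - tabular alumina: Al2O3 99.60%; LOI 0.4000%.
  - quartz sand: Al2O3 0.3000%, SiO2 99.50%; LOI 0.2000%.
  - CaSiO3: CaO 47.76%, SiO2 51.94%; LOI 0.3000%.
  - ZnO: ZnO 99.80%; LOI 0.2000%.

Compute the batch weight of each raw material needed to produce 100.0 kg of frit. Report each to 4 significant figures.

Batch per 100.0 kg frit:
  SrCO3: 25.01 kg
  tabular alumina: 13.19 kg
  quartz sand: 36.31 kg
  CaSiO3: 9.215 kg
  ZnO: 23.99 kg
Total batch = 107.7 kg; LOI loss = 7.699 kg; yield = 92.85%

The working math keeps full precision at all times; intermediates appear, with 4-significant-digit rounding, alongside each step. Each reported figure is rounded only once; derived quantities, which include glass mass, ignition loss, five oxide percentages, yield, totals, are re-derived at full precision, as given in the problem or the answer, from the weighed amounts per 100.0 kg of glass.
The oxide mass targets at 100.0 kg frit:
  Al2O3: 13.25% × 100.0 = 13.25 kg
  SrO: 17.51% × 100.0 = 17.51 kg
  ZnO: 23.94% × 100.0 = 23.94 kg
  CaO: 4.401% × 100.0 = 4.401 kg
  SiO2: 40.91% × 100.0 = 40.91 kg
Checking each oxide sum using the reported weights, against the basis in use (target by target, the sums agree up to rounding of the answer):
  Al2O3: 13.19·0.9960 + 36.31·0.003000 = 13.25 kg (target 13.25 kg)
  SrO: 25.01·0.7002 = 17.51 kg (target 17.51 kg)
  ZnO: 23.99·0.9980 = 23.94 kg (target 23.94 kg)
  CaO: 9.215·0.4776 = 4.401 kg (target 4.401 kg)
  SiO2: 36.31·0.9950 + 9.215·0.5194 = 40.91 kg (target 40.91 kg)
Glass-mass closure: total charge less LOI = 100.0 kg (targets for the oxides total 100.0 kg; against the stated basis, 100.0 kg — gaps are rounding artifacts).
Whole-batch sum: Σ batch = 107.7 kg; Σ batch·LOI gives LOI loss = 7.699 kg; yield = glass ÷ total batch = 92.85%.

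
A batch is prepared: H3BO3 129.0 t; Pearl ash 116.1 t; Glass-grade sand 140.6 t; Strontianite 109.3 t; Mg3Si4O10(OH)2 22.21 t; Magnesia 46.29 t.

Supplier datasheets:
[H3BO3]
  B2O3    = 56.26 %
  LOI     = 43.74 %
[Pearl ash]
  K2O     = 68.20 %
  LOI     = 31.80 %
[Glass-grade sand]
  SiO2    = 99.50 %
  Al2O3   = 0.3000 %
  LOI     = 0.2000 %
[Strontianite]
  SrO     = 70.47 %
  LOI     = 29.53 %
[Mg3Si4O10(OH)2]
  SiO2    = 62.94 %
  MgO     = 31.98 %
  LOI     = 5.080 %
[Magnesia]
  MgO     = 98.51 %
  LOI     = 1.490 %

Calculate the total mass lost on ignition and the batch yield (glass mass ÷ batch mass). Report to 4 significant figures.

Values along the way are printed rounded to 4 significant figures as written; each numeric step maintains exact precision through every step — every reported figure is rounded just once — the derived quantities, including glass mass, totals, six oxide percentages, LOI, the yield, are computed from the batch weights at 435.8 t of glass at full precision, precisely as stated by the problem or the answer.
Loss on ignition, line by line:
  H3BO3: 129.0 × 0.4374 = 56.42 t
  Pearl ash: 116.1 × 0.3180 = 36.92 t
  Glass-grade sand: 140.6 × 0.002000 = 0.2812 t
  Strontianite: 109.3 × 0.2953 = 32.28 t
  Mg3Si4O10(OH)2: 22.21 × 0.05080 = 1.128 t
  Magnesia: 46.29 × 0.01490 = 0.6897 t
Total LOI = 127.7 t
Glass = batch − LOI = 563.5 − 127.7 = 435.8 t

LOI loss = 127.7 t; glass = 435.8 t; yield = 77.33%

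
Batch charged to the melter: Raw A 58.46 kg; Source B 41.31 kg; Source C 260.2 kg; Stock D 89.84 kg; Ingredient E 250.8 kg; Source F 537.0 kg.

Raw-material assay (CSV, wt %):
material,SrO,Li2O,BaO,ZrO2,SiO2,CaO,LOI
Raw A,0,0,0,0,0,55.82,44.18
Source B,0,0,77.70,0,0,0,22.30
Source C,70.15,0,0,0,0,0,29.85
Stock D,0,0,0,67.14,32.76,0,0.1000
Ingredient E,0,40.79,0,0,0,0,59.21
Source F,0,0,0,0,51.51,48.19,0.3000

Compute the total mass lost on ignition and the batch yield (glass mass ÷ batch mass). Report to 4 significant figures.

LOI loss = 262.9 kg; glass = 974.7 kg; yield = 78.76%

The working math runs at exact precision all the way through; intermediates are printed, rounded to four significant digits, across the worked steps — exactly one rounding lands on every reported value; derived quantities are re-derived from the batch weights for 974.7 kg of glass at exact precision (LOI, the totals, net glass mass, the yield, six oxide percentages) as given in the problem or answer text.
Loss on ignition, line by line:
  Raw A: 58.46 × 0.4418 = 25.83 kg
  Source B: 41.31 × 0.2230 = 9.212 kg
  Source C: 260.2 × 0.2985 = 77.67 kg
  Stock D: 89.84 × 0.001000 = 0.08984 kg
  Ingredient E: 250.8 × 0.5921 = 148.5 kg
  Source F: 537.0 × 0.003000 = 1.611 kg
Total LOI = 262.9 kg
Glass = batch − LOI = 1238 − 262.9 = 974.7 kg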